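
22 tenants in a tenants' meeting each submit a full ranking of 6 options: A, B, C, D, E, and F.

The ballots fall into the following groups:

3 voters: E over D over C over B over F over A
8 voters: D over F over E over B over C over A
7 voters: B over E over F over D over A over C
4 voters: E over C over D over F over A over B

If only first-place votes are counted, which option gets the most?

First-place vote totals:
  A: 0
  B: 7
  C: 0
  D: 8
  E: 7
  F: 0
D has the most first-place votes.

D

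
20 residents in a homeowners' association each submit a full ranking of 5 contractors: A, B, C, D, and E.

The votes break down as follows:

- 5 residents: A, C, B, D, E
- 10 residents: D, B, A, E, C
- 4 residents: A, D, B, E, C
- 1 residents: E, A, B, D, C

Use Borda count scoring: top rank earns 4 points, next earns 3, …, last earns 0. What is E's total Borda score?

18

Borda scores:
  A: 5·4 + 10·2 + 4·4 + 3 = 59
  B: 5·2 + 10·3 + 4·2 + 2 = 50
  C: 5·3 + 10·0 + 4·0 + 0 = 15
  D: 5·1 + 10·4 + 4·3 + 1 = 58
  E: 5·0 + 10·1 + 4·1 + 4 = 18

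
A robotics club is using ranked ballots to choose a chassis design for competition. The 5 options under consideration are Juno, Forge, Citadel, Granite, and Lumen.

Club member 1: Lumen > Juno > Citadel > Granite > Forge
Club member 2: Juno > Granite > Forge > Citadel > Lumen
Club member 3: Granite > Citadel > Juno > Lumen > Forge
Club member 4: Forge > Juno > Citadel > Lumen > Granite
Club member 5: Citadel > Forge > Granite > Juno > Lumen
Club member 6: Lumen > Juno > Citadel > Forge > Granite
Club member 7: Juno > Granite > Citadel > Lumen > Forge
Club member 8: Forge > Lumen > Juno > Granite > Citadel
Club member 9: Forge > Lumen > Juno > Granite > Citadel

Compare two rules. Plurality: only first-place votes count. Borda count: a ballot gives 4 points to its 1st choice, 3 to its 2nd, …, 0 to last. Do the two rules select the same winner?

Plurality first-place counts: Juno 2, Forge 3, Citadel 1, Granite 1, Lumen 2 → Forge.
Borda totals: Juno 24, Forge 18, Citadel 16, Granite 15, Lumen 17 → Juno.
The two rules disagree: plurality picks Forge, Borda picks Juno.

No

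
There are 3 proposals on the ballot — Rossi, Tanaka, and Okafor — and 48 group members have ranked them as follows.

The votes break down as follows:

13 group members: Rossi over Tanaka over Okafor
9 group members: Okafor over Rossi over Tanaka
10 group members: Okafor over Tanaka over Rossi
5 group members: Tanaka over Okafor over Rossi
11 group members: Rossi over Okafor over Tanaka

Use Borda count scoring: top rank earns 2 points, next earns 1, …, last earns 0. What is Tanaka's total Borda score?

Borda scores:
  Rossi: 13·2 + 9·1 + 10·0 + 5·0 + 11·2 = 57
  Tanaka: 13·1 + 9·0 + 10·1 + 5·2 + 11·0 = 33
  Okafor: 13·0 + 9·2 + 10·2 + 5·1 + 11·1 = 54

33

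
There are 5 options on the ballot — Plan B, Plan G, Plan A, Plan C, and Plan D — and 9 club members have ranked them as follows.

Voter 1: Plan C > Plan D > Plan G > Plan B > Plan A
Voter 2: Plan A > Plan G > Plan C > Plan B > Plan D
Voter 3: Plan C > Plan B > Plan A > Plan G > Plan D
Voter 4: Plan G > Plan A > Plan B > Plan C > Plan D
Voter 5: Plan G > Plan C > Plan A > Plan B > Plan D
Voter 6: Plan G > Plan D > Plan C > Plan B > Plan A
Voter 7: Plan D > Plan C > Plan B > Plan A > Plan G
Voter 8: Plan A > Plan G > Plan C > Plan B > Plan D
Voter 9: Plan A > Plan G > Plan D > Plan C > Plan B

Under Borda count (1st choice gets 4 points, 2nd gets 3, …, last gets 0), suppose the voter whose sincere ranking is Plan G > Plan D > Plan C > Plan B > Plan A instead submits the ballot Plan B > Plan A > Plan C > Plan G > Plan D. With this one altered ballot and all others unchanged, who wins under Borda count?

Plan A

Borda totals with the altered ballot: Plan B 15, Plan G 21, Plan A 23, Plan C 22, Plan D 9.
The switch changes the winner from Plan G to Plan A.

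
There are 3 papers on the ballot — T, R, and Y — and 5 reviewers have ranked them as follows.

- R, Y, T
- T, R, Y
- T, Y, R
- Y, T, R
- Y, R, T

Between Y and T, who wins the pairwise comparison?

Ballots ranking Y above T: 3.
Ballots ranking T above Y: 2.
Y wins the head-to-head, 3–2.

Y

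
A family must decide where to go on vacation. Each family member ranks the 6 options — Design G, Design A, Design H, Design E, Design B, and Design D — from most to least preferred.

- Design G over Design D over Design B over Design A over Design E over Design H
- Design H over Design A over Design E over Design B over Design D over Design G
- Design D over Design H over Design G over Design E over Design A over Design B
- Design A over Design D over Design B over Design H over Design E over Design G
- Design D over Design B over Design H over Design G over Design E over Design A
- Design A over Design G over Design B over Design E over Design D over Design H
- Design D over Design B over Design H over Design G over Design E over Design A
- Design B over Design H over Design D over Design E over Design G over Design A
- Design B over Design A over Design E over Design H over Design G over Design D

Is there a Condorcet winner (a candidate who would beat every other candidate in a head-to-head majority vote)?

Yes

Head-to-head results (9 voters total):
Design G vs Design A: Design G wins 5–4.
Design G vs Design H: Design H wins 7–2.
Design G vs Design E: Design G wins 5–4.
Design G vs Design B: Design B wins 6–3.
Design G vs Design D: Design D wins 6–3.
Design A vs Design H: Design H wins 5–4.
Design A vs Design E: Design A wins 5–4.
Design A vs Design B: Design B wins 5–4.
Design A vs Design D: Design D wins 5–4.
Design H vs Design E: Design H wins 6–3.
Design H vs Design B: Design B wins 7–2.
Design H vs Design D: Design D wins 6–3.
Design E vs Design B: Design B wins 7–2.
Design E vs Design D: Design D wins 6–3.
Design B vs Design D: Design D wins 5–4.
Design D beats each rival — Design G (6–3), Design A (5–4), Design H (6–3), Design E (6–3), Design B (5–4) — so Design D is the Condorcet winner.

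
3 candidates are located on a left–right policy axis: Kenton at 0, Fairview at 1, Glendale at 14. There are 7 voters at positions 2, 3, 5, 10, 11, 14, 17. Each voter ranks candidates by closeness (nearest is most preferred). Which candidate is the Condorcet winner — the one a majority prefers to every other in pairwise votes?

With single-peaked preferences on a line, the Condorcet winner is the candidate closest to the median voter.
The median voter (position 10) is closest to Glendale at 14.
Check: Glendale vs Fairview — voters closer to Glendale: 4 of 7.

Glendale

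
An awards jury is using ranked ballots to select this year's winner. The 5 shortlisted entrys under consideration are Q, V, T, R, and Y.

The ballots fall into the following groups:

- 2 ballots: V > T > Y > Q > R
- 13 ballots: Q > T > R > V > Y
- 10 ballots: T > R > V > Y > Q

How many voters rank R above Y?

Ballots ranking R above Y: 13+10 = 23.
Ballots ranking Y above R: 2.
So 23 of 25 voters prefer R to Y.

23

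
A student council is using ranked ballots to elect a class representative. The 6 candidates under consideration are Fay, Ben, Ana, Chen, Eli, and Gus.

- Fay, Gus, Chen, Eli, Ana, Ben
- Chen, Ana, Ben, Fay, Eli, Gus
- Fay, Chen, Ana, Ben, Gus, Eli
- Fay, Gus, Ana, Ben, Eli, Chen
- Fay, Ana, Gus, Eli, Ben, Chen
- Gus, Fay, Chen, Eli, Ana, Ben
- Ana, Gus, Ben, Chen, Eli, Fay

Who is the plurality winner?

Fay

First-place vote totals:
  Fay: 4
  Ben: 0
  Ana: 1
  Chen: 1
  Eli: 0
  Gus: 1
Fay has the most first-place votes.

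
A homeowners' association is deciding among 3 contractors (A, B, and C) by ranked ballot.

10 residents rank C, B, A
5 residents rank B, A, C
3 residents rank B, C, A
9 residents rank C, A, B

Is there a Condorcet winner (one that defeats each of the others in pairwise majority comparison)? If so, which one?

C

Head-to-head results (27 voters total):
A vs B: B wins 18–9.
A vs C: C wins 22–5.
B vs C: C wins 19–8.
C beats each rival — A (22–5), B (19–8) — so C is the Condorcet winner.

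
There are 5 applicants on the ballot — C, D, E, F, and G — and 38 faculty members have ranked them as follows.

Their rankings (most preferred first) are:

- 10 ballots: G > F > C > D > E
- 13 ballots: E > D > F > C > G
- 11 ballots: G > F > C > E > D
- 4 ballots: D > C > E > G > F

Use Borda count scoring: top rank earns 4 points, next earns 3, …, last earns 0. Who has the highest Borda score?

Borda scores:
  C: 10·2 + 13·1 + 11·2 + 4·3 = 67
  D: 10·1 + 13·3 + 11·0 + 4·4 = 65
  E: 10·0 + 13·4 + 11·1 + 4·2 = 71
  F: 10·3 + 13·2 + 11·3 + 4·0 = 89
  G: 10·4 + 13·0 + 11·4 + 4·1 = 88
F has the highest total.

F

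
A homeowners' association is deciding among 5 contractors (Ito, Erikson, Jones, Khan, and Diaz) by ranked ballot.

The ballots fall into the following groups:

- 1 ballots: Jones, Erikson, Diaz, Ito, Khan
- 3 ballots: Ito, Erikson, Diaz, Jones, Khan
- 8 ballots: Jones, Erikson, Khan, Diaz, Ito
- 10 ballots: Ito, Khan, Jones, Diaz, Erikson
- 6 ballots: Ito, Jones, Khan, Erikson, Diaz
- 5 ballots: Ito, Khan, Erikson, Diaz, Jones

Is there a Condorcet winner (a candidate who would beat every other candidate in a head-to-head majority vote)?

Yes

Head-to-head results (33 voters total):
Ito vs Erikson: Ito wins 24–9.
Ito vs Jones: Ito wins 24–9.
Ito vs Khan: Ito wins 25–8.
Ito vs Diaz: Ito wins 24–9.
Erikson vs Jones: Jones wins 25–8.
Erikson vs Khan: Khan wins 21–12.
Erikson vs Diaz: Erikson wins 23–10.
Jones vs Khan: Jones wins 18–15.
Jones vs Diaz: Jones wins 25–8.
Khan vs Diaz: Khan wins 29–4.
Ito beats each rival — Erikson (24–9), Jones (24–9), Khan (25–8), Diaz (24–9) — so Ito is the Condorcet winner.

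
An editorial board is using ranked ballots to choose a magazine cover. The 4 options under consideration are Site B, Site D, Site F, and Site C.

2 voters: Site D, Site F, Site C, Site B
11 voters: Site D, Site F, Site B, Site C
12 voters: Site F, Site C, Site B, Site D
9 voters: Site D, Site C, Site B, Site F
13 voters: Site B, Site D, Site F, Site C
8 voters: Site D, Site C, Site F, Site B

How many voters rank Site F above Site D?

Ballots ranking Site F above Site D: 12.
Ballots ranking Site D above Site F: 2+11+9+13+8 = 43.
So 12 of 55 voters prefer Site F to Site D.

12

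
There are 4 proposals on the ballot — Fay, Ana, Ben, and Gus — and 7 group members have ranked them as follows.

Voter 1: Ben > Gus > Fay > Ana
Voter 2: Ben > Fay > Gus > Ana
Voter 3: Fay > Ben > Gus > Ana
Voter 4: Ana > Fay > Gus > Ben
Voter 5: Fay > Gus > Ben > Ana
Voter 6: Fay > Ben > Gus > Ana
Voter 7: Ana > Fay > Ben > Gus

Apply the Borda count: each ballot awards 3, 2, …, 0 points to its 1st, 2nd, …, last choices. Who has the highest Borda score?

Borda scores:
  Fay: 1 + 2 + 3 + 2 + 3 + 3 + 2 = 16
  Ana: 0 + 0 + 0 + 3 + 0 + 0 + 3 = 6
  Ben: 3 + 3 + 2 + 0 + 1 + 2 + 1 = 12
  Gus: 2 + 1 + 1 + 1 + 2 + 1 + 0 = 8
Fay has the highest total.

Fay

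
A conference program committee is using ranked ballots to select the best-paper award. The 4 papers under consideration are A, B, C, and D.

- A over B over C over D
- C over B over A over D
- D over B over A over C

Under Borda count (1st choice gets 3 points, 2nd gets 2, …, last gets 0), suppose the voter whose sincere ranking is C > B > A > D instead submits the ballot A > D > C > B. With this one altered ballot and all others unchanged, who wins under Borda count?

A

Borda totals with the altered ballot: A 7, B 4, C 2, D 5.
The switch changes the winner from B to A.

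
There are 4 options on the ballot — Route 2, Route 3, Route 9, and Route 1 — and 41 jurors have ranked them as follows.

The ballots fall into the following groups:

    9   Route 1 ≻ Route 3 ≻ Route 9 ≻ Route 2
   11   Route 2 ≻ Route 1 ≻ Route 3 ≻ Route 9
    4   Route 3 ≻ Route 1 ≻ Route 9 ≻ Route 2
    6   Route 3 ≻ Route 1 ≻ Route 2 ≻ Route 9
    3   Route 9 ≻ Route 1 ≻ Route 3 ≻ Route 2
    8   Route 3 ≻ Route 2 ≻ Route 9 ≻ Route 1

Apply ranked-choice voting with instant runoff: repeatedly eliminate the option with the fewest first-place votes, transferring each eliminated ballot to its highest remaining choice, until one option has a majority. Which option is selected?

Route 1

Round 1: Route 3 18, Route 2 11, Route 1 9, Route 9 3. Route 9 has the fewest and is eliminated.
Round 2: Route 3 18, Route 1 12, Route 2 11. Route 2 has the fewest and is eliminated.
Round 3: Route 1 23, Route 3 18. Route 1 has a majority.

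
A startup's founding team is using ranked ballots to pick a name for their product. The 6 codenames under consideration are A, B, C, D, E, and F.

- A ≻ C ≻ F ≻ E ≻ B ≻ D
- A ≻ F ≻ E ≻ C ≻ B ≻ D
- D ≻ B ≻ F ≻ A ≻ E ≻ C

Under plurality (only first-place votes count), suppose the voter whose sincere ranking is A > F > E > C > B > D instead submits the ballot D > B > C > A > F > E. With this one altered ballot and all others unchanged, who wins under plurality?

D

First-place totals with the altered ballot: A 1, B 0, C 0, D 2, E 0, F 0.
The switch changes the winner from A to D.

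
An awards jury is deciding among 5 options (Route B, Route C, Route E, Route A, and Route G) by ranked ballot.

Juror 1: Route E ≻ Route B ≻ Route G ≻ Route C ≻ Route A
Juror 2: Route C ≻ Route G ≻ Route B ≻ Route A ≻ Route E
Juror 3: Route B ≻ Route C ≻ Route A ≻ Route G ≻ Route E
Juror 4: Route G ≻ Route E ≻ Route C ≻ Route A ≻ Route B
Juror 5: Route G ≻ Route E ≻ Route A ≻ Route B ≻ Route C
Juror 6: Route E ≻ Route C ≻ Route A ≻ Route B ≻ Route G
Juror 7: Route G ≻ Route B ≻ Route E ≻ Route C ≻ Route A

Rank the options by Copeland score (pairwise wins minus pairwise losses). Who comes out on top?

Pairwise results:
  Route B vs Route C: Route B wins 4–3.
  Route B vs Route E: Route E wins 4–3.
  Route B vs Route A: Route B wins 4–3.
  Route B vs Route G: Route G wins 4–3.
  Route C vs Route E: Route E wins 5–2.
  Route C vs Route A: Route C wins 6–1.
  Route C vs Route G: Route G wins 4–3.
  Route E vs Route A: Route E wins 5–2.
  Route E vs Route G: Route G wins 5–2.
  Route A vs Route G: Route G wins 5–2.
Copeland scores (wins − losses):
  Route B: 2 − 2 = 0
  Route C: 1 − 3 = -2
  Route E: 3 − 1 = 2
  Route A: 0 − 4 = -4
  Route G: 4 − 0 = 4
Route G has the best Copeland score.

Route G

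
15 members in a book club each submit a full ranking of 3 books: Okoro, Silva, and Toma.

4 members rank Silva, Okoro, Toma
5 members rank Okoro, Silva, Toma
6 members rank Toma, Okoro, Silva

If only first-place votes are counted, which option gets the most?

Toma

First-place vote totals:
  Okoro: 5
  Silva: 4
  Toma: 6
Toma has the most first-place votes.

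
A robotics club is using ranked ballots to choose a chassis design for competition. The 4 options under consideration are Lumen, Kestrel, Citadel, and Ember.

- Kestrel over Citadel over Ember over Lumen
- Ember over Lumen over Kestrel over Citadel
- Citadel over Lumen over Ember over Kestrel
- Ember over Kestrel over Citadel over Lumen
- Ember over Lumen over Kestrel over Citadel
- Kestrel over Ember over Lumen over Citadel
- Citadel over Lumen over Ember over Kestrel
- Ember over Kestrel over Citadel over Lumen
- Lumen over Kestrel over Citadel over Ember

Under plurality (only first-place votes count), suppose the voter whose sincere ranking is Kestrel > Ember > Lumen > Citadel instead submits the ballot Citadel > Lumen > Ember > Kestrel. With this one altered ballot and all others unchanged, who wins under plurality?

First-place totals with the altered ballot: Lumen 1, Kestrel 1, Citadel 3, Ember 4.
The winner is unchanged: still Ember.

Ember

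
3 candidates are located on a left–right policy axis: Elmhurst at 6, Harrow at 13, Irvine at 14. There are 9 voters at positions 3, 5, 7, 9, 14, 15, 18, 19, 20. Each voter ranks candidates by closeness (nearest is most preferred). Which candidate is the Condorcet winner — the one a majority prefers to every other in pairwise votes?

With single-peaked preferences on a line, the Condorcet winner is the candidate closest to the median voter.
The median voter (position 14) is closest to Irvine at 14.
Check: Irvine vs Elmhurst — voters closer to Irvine: 5 of 9.

Irvine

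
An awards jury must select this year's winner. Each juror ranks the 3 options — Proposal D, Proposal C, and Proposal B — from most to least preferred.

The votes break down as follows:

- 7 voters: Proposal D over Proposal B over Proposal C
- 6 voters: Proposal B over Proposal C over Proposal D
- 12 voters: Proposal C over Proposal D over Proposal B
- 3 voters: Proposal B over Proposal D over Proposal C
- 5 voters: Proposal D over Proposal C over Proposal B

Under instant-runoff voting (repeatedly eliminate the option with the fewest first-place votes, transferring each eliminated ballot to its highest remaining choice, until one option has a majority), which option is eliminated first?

Round 1: Proposal D 12, Proposal C 12, Proposal B 9. Proposal B has the fewest and is eliminated.
Round 2: Proposal C 18, Proposal D 15. Proposal C has a majority.

Proposal B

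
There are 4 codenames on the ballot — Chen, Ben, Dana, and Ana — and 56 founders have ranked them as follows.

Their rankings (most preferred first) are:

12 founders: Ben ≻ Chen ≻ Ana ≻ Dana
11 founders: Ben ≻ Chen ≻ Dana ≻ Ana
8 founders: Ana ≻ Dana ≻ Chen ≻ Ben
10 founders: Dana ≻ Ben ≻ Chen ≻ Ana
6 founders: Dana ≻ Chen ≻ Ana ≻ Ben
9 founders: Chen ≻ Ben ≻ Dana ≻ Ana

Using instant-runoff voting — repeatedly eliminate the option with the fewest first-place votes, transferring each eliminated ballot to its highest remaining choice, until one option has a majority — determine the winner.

Ben

Round 1: Ben 23, Dana 16, Chen 9, Ana 8. Ana has the fewest and is eliminated.
Round 2: Dana 24, Ben 23, Chen 9. Chen has the fewest and is eliminated.
Round 3: Ben 32, Dana 24. Ben has a majority.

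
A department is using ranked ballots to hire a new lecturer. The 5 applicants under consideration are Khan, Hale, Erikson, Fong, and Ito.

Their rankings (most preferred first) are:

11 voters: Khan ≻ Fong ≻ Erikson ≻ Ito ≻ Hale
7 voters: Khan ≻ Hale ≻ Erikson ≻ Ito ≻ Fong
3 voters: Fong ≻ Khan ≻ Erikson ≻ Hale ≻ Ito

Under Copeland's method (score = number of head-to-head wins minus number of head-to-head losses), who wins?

Khan

Pairwise results:
  Khan vs Hale: Khan wins 21–0.
  Khan vs Erikson: Khan wins 21–0.
  Khan vs Fong: Khan wins 18–3.
  Khan vs Ito: Khan wins 21–0.
  Hale vs Erikson: Erikson wins 14–7.
  Hale vs Fong: Fong wins 14–7.
  Hale vs Ito: Ito wins 11–10.
  Erikson vs Fong: Fong wins 14–7.
  Erikson vs Ito: Erikson wins 21–0.
  Fong vs Ito: Fong wins 14–7.
Copeland scores (wins − losses):
  Khan: 4 − 0 = 4
  Hale: 0 − 4 = -4
  Erikson: 2 − 2 = 0
  Fong: 3 − 1 = 2
  Ito: 1 − 3 = -2
Khan has the best Copeland score.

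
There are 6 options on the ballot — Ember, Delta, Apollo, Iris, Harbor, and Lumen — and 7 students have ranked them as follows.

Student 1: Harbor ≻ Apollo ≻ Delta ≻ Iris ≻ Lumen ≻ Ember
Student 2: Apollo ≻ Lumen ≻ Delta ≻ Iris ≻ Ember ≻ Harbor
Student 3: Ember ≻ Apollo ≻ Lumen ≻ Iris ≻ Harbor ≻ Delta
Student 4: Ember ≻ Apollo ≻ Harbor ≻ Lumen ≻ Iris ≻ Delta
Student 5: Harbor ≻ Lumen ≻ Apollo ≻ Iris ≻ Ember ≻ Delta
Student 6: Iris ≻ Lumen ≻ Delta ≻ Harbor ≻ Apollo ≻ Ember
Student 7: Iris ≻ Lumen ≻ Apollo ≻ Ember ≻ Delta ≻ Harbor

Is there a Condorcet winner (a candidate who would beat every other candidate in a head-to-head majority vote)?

Head-to-head results (7 voters total):
Ember vs Delta: Ember wins 4–3.
Ember vs Apollo: Apollo wins 5–2.
Ember vs Iris: Iris wins 5–2.
Ember vs Harbor: Ember wins 4–3.
Ember vs Lumen: Lumen wins 5–2.
Delta vs Apollo: Apollo wins 6–1.
Delta vs Iris: Iris wins 5–2.
Delta vs Harbor: Harbor wins 4–3.
Delta vs Lumen: Lumen wins 6–1.
Apollo vs Iris: Apollo wins 5–2.
Apollo vs Harbor: Apollo wins 4–3.
Apollo vs Lumen: Apollo wins 4–3.
Iris vs Harbor: Iris wins 4–3.
Iris vs Lumen: Lumen wins 4–3.
Harbor vs Lumen: Lumen wins 4–3.
Apollo beats each rival — Ember (5–2), Delta (6–1), Iris (5–2), Harbor (4–3), Lumen (4–3) — so Apollo is the Condorcet winner.

Yes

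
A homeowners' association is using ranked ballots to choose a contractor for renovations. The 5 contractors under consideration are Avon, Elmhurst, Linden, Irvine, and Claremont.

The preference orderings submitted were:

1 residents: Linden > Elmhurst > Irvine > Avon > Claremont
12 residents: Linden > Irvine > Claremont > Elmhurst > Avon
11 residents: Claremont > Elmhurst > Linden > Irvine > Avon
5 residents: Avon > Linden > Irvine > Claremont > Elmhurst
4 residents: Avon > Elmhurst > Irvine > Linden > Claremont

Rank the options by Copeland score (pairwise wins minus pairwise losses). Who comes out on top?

Pairwise results:
  Avon vs Elmhurst: Elmhurst wins 24–9.
  Avon vs Linden: Linden wins 24–9.
  Avon vs Irvine: Irvine wins 24–9.
  Avon vs Claremont: Claremont wins 23–10.
  Elmhurst vs Linden: Linden wins 18–15.
  Elmhurst vs Irvine: Irvine wins 17–16.
  Elmhurst vs Claremont: Claremont wins 28–5.
  Linden vs Irvine: Linden wins 29–4.
  Linden vs Claremont: Linden wins 22–11.
  Irvine vs Claremont: Irvine wins 22–11.
Copeland scores (wins − losses):
  Avon: 0 − 4 = -4
  Elmhurst: 1 − 3 = -2
  Linden: 4 − 0 = 4
  Irvine: 3 − 1 = 2
  Claremont: 2 − 2 = 0
Linden has the best Copeland score.

Linden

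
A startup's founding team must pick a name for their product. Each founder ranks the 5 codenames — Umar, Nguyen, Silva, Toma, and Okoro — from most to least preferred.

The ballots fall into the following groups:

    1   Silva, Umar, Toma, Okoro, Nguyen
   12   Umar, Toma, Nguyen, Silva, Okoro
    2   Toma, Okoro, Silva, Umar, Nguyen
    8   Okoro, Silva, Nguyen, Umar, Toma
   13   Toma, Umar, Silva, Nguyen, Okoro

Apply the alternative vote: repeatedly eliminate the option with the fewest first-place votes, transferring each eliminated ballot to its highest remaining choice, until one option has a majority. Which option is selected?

Round 1: Toma 15, Umar 12, Okoro 8, Silva 1, Nguyen 0. Nguyen has the fewest and is eliminated.
Round 2: Toma 15, Umar 12, Okoro 8, Silva 1. Silva has the fewest and is eliminated.
Round 3: Toma 15, Umar 13, Okoro 8. Okoro has the fewest and is eliminated.
Round 4: Umar 21, Toma 15. Umar has a majority.

Umar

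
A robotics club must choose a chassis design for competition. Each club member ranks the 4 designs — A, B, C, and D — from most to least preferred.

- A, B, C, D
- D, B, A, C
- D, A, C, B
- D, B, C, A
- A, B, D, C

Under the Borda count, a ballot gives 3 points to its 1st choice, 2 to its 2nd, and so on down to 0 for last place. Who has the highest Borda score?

D

Borda scores:
  A: 3 + 1 + 2 + 0 + 3 = 9
  B: 2 + 2 + 0 + 2 + 2 = 8
  C: 1 + 0 + 1 + 1 + 0 = 3
  D: 0 + 3 + 3 + 3 + 1 = 10
D has the highest total.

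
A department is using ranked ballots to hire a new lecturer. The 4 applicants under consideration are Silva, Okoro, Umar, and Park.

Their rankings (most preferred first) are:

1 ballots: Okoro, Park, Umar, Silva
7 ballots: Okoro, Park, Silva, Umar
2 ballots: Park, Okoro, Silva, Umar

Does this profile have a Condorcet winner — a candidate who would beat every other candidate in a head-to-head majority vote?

Yes

Head-to-head results (10 voters total):
Silva vs Okoro: Okoro wins 10–0.
Silva vs Umar: Silva wins 9–1.
Silva vs Park: Park wins 10–0.
Okoro vs Umar: Okoro wins 10–0.
Okoro vs Park: Okoro wins 8–2.
Umar vs Park: Park wins 10–0.
Okoro beats each rival — Silva (10–0), Umar (10–0), Park (8–2) — so Okoro is the Condorcet winner.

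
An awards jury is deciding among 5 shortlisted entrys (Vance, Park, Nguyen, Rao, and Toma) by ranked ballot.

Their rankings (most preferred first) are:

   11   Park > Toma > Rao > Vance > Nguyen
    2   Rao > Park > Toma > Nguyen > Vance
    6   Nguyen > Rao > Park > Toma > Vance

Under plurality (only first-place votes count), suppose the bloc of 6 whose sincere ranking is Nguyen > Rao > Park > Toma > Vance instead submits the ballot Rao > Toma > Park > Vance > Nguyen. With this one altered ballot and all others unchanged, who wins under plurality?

First-place totals with the altered ballot: Vance 0, Park 11, Nguyen 0, Rao 8, Toma 0.
The winner is unchanged: still Park.

Park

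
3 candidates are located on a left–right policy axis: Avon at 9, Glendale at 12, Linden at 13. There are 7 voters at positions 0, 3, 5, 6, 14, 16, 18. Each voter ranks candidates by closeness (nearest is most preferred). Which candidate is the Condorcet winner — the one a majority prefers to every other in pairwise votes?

With single-peaked preferences on a line, the Condorcet winner is the candidate closest to the median voter.
The median voter (position 6) is closest to Avon at 9.
Check: Avon vs Glendale — voters closer to Avon: 4 of 7.

Avon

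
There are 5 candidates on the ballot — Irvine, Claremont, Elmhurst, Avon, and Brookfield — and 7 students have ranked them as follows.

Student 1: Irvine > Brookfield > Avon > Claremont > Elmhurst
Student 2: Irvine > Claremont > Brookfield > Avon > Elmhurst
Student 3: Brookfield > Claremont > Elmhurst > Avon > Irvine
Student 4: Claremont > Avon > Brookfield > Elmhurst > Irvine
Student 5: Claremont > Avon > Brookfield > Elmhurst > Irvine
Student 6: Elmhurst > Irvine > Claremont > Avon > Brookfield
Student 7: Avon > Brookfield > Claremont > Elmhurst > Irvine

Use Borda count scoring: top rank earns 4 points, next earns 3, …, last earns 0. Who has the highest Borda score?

Borda scores:
  Irvine: 4 + 4 + 0 + 0 + 0 + 3 + 0 = 11
  Claremont: 1 + 3 + 3 + 4 + 4 + 2 + 2 = 19
  Elmhurst: 0 + 0 + 2 + 1 + 1 + 4 + 1 = 9
  Avon: 2 + 1 + 1 + 3 + 3 + 1 + 4 = 15
  Brookfield: 3 + 2 + 4 + 2 + 2 + 0 + 3 = 16
Claremont has the highest total.

Claremont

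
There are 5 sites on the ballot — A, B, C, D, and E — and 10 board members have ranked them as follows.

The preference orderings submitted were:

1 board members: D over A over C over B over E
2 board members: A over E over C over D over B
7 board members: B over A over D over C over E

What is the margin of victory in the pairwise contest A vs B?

4

Ballots ranking A above B: 1+2 = 3.
Ballots ranking B above A: 7.
B wins 7–3, a margin of 4.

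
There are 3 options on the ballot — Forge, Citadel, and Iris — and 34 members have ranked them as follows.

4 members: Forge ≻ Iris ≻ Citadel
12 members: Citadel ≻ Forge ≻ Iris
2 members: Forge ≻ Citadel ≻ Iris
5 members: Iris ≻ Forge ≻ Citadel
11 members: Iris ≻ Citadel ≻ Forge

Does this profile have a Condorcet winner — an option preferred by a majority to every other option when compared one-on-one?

Head-to-head results (34 voters total):
Forge vs Citadel: Citadel wins 23–11.
Forge vs Iris: Forge wins 18–16.
Citadel vs Iris: Iris wins 20–14.
No candidate beats all others: Forge beats Iris beats Citadel beats Forge, a majority cycle.

No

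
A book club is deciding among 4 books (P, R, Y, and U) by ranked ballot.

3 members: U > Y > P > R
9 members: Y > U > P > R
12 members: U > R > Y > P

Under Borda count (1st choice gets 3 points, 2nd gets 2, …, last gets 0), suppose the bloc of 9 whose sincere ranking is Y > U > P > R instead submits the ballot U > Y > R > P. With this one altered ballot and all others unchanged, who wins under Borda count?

U

Borda totals with the altered ballot: P 3, R 33, Y 36, U 72.
The winner is unchanged: still U.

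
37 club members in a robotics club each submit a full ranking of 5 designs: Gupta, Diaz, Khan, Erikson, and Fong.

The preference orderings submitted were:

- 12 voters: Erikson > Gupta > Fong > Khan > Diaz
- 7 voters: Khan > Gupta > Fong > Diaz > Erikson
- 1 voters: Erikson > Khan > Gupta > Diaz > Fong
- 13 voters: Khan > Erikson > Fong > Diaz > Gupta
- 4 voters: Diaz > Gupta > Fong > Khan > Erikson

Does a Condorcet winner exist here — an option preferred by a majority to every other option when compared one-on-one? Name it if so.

Khan

Head-to-head results (37 voters total):
Gupta vs Diaz: Gupta wins 20–17.
Gupta vs Khan: Khan wins 21–16.
Gupta vs Erikson: Erikson wins 26–11.
Gupta vs Fong: Gupta wins 24–13.
Diaz vs Khan: Khan wins 33–4.
Diaz vs Erikson: Erikson wins 26–11.
Diaz vs Fong: Fong wins 32–5.
Khan vs Erikson: Khan wins 24–13.
Khan vs Fong: Khan wins 21–16.
Erikson vs Fong: Erikson wins 26–11.
Khan beats each rival — Gupta (21–16), Diaz (33–4), Erikson (24–13), Fong (21–16) — so Khan is the Condorcet winner.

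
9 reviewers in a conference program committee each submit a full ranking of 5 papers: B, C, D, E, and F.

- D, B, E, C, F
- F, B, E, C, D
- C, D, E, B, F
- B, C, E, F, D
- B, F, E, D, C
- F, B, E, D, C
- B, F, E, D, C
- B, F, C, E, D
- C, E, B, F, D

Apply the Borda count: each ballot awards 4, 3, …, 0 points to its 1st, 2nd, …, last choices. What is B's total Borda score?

28

Borda scores:
  B: 3 + 3 + 1 + 4 + 4 + 3 + 4 + 4 + 2 = 28
  C: 1 + 1 + 4 + 3 + 0 + 0 + 0 + 2 + 4 = 15
  D: 4 + 0 + 3 + 0 + 1 + 1 + 1 + 0 + 0 = 10
  E: 2 + 2 + 2 + 2 + 2 + 2 + 2 + 1 + 3 = 18
  F: 0 + 4 + 0 + 1 + 3 + 4 + 3 + 3 + 1 = 19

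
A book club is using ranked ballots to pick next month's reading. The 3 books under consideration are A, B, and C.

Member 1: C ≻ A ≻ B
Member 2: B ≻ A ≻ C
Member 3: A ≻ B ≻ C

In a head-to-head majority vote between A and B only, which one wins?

Ballots ranking A above B: 2.
Ballots ranking B above A: 1.
A wins the head-to-head, 2–1.

A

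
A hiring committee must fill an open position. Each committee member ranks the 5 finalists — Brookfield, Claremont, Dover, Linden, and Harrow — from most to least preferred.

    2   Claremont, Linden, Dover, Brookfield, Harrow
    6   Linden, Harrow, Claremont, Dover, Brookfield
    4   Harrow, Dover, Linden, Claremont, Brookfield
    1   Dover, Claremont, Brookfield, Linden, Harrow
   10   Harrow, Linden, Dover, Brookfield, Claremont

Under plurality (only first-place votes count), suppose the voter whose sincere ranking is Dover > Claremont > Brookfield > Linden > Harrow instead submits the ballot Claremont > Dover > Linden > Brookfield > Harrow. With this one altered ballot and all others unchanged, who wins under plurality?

First-place totals with the altered ballot: Brookfield 0, Claremont 3, Dover 0, Linden 6, Harrow 14.
The winner is unchanged: still Harrow.

Harrow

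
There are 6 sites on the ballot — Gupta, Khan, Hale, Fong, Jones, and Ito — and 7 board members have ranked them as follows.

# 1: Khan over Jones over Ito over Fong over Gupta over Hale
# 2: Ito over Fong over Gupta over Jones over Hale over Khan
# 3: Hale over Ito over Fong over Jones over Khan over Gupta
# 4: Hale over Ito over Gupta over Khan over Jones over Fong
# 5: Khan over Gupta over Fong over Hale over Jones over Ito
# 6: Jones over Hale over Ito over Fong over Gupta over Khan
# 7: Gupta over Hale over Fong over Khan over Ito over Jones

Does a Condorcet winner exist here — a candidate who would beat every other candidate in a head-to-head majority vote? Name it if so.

No Condorcet winner

Head-to-head results (7 voters total):
Gupta vs Khan: Gupta wins 4–3.
Gupta vs Hale: Gupta wins 4–3.
Gupta vs Fong: Fong wins 4–3.
Gupta vs Jones: Gupta wins 4–3.
Gupta vs Ito: Ito wins 5–2.
Khan vs Hale: Hale wins 5–2.
Khan vs Fong: Fong wins 4–3.
Khan vs Jones: Khan wins 4–3.
Khan vs Ito: Ito wins 4–3.
Hale vs Fong: Hale wins 4–3.
Hale vs Jones: Hale wins 4–3.
Hale vs Ito: Hale wins 5–2.
Fong vs Jones: Fong wins 4–3.
Fong vs Ito: Ito wins 5–2.
Jones vs Ito: Ito wins 4–3.
No candidate beats all others: Gupta beats Hale beats Fong beats Gupta, a majority cycle.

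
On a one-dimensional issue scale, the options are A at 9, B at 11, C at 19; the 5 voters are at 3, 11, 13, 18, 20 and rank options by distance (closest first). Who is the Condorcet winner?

B

With single-peaked preferences on a line, the Condorcet winner is the candidate closest to the median voter.
The median voter (position 13) is closest to B at 11.
Check: B vs C — voters closer to B: 3 of 5.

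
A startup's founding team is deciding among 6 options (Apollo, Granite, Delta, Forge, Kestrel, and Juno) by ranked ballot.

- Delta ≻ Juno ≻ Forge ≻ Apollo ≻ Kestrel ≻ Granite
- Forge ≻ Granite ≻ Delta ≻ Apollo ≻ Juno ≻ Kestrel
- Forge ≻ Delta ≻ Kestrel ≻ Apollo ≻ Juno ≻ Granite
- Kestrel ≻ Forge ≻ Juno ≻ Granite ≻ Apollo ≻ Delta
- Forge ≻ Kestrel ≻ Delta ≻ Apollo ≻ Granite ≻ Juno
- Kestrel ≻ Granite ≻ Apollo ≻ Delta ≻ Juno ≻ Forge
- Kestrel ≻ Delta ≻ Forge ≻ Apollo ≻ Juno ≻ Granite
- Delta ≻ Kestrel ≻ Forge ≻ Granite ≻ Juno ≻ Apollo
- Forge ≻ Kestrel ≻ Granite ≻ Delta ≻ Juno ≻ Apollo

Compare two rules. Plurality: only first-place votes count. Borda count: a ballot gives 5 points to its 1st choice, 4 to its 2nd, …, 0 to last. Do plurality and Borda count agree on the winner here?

Plurality first-place counts: Apollo 0, Granite 0, Delta 2, Forge 4, Kestrel 3, Juno 0 → Forge.
Borda totals: Apollo 14, Granite 16, Delta 28, Forge 33, Kestrel 31, Juno 13 → Forge.
The two rules agree on Forge.

Yes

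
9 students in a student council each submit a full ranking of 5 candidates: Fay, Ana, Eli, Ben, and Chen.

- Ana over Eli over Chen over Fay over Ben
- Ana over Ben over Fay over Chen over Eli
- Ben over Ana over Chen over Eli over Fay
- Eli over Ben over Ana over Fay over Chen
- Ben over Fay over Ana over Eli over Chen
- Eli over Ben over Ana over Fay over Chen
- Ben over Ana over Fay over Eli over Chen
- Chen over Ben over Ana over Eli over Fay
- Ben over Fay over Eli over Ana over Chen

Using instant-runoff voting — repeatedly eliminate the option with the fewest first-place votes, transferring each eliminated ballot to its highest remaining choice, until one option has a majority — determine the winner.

Ben

Round 1: Ben 4, Ana 2, Eli 2, Chen 1, Fay 0. Fay has the fewest and is eliminated.
Round 2: Ben 4, Ana 2, Eli 2, Chen 1. Chen has the fewest and is eliminated.
Round 3: Ben 5, Ana 2, Eli 2. Ben has a majority.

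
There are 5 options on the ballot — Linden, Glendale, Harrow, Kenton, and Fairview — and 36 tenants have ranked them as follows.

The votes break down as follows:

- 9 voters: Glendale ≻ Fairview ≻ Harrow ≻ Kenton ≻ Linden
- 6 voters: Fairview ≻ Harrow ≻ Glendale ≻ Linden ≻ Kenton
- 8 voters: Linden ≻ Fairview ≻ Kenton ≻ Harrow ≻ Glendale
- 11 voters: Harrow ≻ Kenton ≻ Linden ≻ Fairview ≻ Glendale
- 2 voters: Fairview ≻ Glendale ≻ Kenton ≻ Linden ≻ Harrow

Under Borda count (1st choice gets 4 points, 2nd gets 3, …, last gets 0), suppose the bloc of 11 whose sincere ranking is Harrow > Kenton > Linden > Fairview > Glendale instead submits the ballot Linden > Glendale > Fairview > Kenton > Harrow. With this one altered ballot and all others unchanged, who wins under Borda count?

Fairview

Borda totals with the altered ballot: Linden 84, Glendale 87, Harrow 44, Kenton 40, Fairview 105.
The winner is unchanged: still Fairview.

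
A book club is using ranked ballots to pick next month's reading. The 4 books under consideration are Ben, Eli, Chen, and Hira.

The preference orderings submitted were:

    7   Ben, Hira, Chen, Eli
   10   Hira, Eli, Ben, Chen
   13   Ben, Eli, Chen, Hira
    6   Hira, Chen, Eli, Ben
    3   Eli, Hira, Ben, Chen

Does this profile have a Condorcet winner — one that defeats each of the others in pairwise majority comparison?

Yes

Head-to-head results (39 voters total):
Ben vs Eli: Ben wins 20–19.
Ben vs Chen: Ben wins 33–6.
Ben vs Hira: Ben wins 20–19.
Eli vs Chen: Eli wins 26–13.
Eli vs Hira: Hira wins 23–16.
Chen vs Hira: Hira wins 26–13.
Ben beats each rival — Eli (20–19), Chen (33–6), Hira (20–19) — so Ben is the Condorcet winner.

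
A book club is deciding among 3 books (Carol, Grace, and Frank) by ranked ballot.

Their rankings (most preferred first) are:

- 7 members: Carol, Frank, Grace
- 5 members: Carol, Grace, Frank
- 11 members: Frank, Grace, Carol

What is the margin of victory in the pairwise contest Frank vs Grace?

Ballots ranking Frank above Grace: 7+11 = 18.
Ballots ranking Grace above Frank: 5.
Frank wins 18–5, a margin of 13.

13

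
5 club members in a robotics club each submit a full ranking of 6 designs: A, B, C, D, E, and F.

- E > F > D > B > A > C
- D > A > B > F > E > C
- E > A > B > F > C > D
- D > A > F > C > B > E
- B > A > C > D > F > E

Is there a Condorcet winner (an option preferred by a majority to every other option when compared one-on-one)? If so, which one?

Head-to-head results (5 voters total):
A vs B: A wins 3–2.
A vs C: A wins 5–0.
A vs D: D wins 3–2.
A vs E: A wins 3–2.
A vs F: A wins 4–1.
B vs C: B wins 4–1.
B vs D: D wins 3–2.
B vs E: B wins 3–2.
B vs F: B wins 3–2.
C vs D: D wins 3–2.
C vs E: E wins 3–2.
C vs F: F wins 4–1.
D vs E: D wins 3–2.
D vs F: D wins 3–2.
E vs F: F wins 3–2.
D beats each rival — A (3–2), B (3–2), C (3–2), E (3–2), F (3–2) — so D is the Condorcet winner.

D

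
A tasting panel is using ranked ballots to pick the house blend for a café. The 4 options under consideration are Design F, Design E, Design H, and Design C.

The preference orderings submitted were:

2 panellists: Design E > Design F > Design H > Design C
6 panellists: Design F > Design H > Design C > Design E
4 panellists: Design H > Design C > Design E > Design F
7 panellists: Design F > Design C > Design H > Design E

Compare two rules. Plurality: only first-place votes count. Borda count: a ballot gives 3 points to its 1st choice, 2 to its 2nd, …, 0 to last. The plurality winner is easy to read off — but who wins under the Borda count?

Plurality first-place counts: Design F 13, Design E 2, Design H 4, Design C 0 → Design F.
Borda totals: Design F 43, Design E 10, Design H 33, Design C 28 → Design F.

Design F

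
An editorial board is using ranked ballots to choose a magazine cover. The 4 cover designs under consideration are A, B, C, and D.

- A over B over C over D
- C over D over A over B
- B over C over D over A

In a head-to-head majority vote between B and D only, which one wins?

B

Ballots ranking B above D: 2.
Ballots ranking D above B: 1.
B wins the head-to-head, 2–1.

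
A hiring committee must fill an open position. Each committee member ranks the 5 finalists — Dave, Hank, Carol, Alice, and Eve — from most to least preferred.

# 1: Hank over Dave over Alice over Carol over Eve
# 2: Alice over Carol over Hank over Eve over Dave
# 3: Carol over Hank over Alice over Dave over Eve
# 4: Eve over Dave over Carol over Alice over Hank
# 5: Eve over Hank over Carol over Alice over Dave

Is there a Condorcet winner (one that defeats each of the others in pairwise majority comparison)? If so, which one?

Carol

Head-to-head results (5 voters total):
Dave vs Hank: Hank wins 4–1.
Dave vs Carol: Carol wins 3–2.
Dave vs Alice: Alice wins 3–2.
Dave vs Eve: Eve wins 3–2.
Hank vs Carol: Carol wins 3–2.
Hank vs Alice: Hank wins 3–2.
Hank vs Eve: Hank wins 3–2.
Carol vs Alice: Carol wins 3–2.
Carol vs Eve: Carol wins 3–2.
Alice vs Eve: Alice wins 3–2.
Carol beats each rival — Dave (3–2), Hank (3–2), Alice (3–2), Eve (3–2) — so Carol is the Condorcet winner.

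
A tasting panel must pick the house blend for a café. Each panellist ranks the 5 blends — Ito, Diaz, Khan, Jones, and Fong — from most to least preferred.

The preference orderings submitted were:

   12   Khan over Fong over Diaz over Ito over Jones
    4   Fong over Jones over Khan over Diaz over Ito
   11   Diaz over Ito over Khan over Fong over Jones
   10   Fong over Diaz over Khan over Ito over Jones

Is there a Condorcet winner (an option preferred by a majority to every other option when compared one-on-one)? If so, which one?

Head-to-head results (37 voters total):
Ito vs Diaz: Diaz wins 37–0.
Ito vs Khan: Khan wins 26–11.
Ito vs Jones: Ito wins 33–4.
Ito vs Fong: Fong wins 26–11.
Diaz vs Khan: Diaz wins 21–16.
Diaz vs Jones: Diaz wins 33–4.
Diaz vs Fong: Fong wins 26–11.
Khan vs Jones: Khan wins 33–4.
Khan vs Fong: Khan wins 23–14.
Jones vs Fong: Fong wins 37–0.
No candidate beats all others: Diaz beats Khan beats Fong beats Diaz, a majority cycle.

No Condorcet winner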